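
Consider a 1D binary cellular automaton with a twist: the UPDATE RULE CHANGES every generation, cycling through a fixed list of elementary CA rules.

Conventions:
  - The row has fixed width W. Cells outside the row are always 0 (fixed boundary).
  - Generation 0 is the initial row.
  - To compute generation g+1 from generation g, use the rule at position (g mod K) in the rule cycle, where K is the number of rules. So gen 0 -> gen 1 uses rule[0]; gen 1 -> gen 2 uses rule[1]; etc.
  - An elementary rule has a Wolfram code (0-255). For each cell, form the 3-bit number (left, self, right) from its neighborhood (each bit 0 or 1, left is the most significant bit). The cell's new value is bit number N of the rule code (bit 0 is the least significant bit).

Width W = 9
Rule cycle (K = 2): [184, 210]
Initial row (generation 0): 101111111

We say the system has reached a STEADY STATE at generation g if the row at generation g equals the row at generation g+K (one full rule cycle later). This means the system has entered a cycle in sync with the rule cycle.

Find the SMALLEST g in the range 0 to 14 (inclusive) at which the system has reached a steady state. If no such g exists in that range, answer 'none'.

Gen 0: 101111111
Gen 1 (rule 184): 011111110
Gen 2 (rule 210): 101111111
Gen 3 (rule 184): 011111110
Gen 4 (rule 210): 101111111
Gen 5 (rule 184): 011111110
Gen 6 (rule 210): 101111111
Gen 7 (rule 184): 011111110
Gen 8 (rule 210): 101111111
Gen 9 (rule 184): 011111110
Gen 10 (rule 210): 101111111
Gen 11 (rule 184): 011111110
Gen 12 (rule 210): 101111111
Gen 13 (rule 184): 011111110
Gen 14 (rule 210): 101111111
Gen 15 (rule 184): 011111110
Gen 16 (rule 210): 101111111

Answer: 0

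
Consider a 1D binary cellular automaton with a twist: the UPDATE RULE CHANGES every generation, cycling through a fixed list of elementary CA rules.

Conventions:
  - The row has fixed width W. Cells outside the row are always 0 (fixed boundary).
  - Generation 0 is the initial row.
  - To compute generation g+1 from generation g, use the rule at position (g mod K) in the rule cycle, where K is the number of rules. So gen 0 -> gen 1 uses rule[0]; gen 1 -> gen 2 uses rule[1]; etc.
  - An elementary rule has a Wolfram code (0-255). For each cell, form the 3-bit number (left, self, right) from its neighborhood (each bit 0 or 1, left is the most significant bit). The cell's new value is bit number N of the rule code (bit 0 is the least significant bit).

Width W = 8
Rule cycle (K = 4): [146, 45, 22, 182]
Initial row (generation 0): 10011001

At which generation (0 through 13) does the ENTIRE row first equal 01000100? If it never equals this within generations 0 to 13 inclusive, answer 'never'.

Answer: 2

Derivation:
Gen 0: 10011001
Gen 1 (rule 146): 01100110
Gen 2 (rule 45): 01000100
Gen 3 (rule 22): 11101110
Gen 4 (rule 182): 01010101
Gen 5 (rule 146): 10000000
Gen 6 (rule 45): 10111111
Gen 7 (rule 22): 10000000
Gen 8 (rule 182): 11000000
Gen 9 (rule 146): 00100000
Gen 10 (rule 45): 10101111
Gen 11 (rule 22): 10100000
Gen 12 (rule 182): 11110000
Gen 13 (rule 146): 01101000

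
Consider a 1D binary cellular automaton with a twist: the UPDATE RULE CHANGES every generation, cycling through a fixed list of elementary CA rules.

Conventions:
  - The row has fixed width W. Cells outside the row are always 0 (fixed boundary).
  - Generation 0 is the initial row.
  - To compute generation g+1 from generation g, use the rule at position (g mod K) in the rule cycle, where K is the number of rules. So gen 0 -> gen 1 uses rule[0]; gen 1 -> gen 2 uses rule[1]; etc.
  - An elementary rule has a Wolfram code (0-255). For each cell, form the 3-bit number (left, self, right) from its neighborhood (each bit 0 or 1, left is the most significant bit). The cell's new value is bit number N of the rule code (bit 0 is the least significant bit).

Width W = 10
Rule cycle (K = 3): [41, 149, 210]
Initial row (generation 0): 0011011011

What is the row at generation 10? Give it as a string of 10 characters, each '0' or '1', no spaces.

Gen 0: 0011011011
Gen 1 (rule 41): 1010110110
Gen 2 (rule 149): 1010000001
Gen 3 (rule 210): 0001000010
Gen 4 (rule 41): 1100011000
Gen 5 (rule 149): 0011000111
Gen 6 (rule 210): 0101101011
Gen 7 (rule 41): 0011010110
Gen 8 (rule 149): 1000010001
Gen 9 (rule 210): 0100101010
Gen 10 (rule 41): 0000010100

Answer: 0000010100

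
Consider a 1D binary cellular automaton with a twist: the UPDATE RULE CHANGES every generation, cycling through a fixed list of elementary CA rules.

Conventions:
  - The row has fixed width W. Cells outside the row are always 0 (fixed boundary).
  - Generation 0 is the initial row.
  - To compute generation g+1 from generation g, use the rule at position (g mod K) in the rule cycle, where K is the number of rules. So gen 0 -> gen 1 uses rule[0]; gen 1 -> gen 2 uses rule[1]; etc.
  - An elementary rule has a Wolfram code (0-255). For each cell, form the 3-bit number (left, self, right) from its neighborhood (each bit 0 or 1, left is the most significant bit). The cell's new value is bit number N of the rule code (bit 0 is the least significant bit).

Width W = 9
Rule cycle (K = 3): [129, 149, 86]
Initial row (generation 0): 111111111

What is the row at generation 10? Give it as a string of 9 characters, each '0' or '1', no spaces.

Gen 0: 111111111
Gen 1 (rule 129): 011111110
Gen 2 (rule 149): 001111101
Gen 3 (rule 86): 010000101
Gen 4 (rule 129): 000110000
Gen 5 (rule 149): 110001111
Gen 6 (rule 86): 011010001
Gen 7 (rule 129): 000000100
Gen 8 (rule 149): 111110111
Gen 9 (rule 86): 000010001
Gen 10 (rule 129): 111000100

Answer: 111000100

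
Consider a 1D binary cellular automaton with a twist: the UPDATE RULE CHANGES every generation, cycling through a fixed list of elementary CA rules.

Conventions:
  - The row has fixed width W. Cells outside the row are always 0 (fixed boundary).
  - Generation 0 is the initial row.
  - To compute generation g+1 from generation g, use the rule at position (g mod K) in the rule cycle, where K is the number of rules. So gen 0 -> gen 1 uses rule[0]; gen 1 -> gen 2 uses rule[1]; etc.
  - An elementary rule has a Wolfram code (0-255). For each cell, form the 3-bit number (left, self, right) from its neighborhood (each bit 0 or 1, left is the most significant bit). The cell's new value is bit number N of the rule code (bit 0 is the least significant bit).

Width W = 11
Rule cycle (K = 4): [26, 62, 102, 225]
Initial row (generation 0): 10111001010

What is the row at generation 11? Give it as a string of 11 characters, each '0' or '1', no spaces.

Answer: 01110100001

Derivation:
Gen 0: 10111001010
Gen 1 (rule 26): 00100110001
Gen 2 (rule 62): 01111101011
Gen 3 (rule 102): 10000111101
Gen 4 (rule 225): 00110011110
Gen 5 (rule 26): 01101110001
Gen 6 (rule 62): 11011001011
Gen 7 (rule 102): 01101011101
Gen 8 (rule 225): 00110101110
Gen 9 (rule 26): 01100001001
Gen 10 (rule 62): 11010011111
Gen 11 (rule 102): 01110100001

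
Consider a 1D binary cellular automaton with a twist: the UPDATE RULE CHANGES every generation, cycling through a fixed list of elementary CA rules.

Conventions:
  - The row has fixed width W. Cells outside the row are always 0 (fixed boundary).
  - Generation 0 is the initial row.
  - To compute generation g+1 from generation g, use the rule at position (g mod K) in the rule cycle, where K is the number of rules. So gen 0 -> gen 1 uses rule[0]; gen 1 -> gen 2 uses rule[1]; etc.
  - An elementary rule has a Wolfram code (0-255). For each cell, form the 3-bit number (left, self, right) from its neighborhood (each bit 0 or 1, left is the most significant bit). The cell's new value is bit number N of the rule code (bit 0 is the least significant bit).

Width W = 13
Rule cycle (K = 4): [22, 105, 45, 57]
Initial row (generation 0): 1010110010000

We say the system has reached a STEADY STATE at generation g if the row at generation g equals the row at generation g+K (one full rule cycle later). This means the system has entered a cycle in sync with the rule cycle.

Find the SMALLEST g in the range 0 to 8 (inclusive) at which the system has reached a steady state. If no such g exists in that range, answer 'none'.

Gen 0: 1010110010000
Gen 1 (rule 22): 1010001111000
Gen 2 (rule 105): 0100101001011
Gen 3 (rule 45): 0100111001110
Gen 4 (rule 57): 0010100101001
Gen 5 (rule 22): 0110111101111
Gen 6 (rule 105): 0111100111001
Gen 7 (rule 45): 0100000100001
Gen 8 (rule 57): 0011110011100
Gen 9 (rule 22): 0100001100010
Gen 10 (rule 105): 0001101101000
Gen 11 (rule 45): 1101011011011
Gen 12 (rule 57): 1010110110110

Answer: none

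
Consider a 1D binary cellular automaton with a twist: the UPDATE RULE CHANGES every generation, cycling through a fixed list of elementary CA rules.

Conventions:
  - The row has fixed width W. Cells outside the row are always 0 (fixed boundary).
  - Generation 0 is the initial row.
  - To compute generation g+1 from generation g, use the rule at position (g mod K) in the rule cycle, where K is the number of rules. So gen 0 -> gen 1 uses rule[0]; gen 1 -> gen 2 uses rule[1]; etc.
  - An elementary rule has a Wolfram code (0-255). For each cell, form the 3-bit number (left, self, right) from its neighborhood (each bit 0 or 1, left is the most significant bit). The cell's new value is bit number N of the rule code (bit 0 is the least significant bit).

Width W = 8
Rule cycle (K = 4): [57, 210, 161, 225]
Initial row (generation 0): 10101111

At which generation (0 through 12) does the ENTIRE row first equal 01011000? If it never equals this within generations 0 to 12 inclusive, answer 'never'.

Answer: 1

Derivation:
Gen 0: 10101111
Gen 1 (rule 57): 01011000
Gen 2 (rule 210): 10001100
Gen 3 (rule 161): 00100001
Gen 4 (rule 225): 10001100
Gen 5 (rule 57): 01101011
Gen 6 (rule 210): 10100001
Gen 7 (rule 161): 01001100
Gen 8 (rule 225): 00000101
Gen 9 (rule 57): 11110010
Gen 10 (rule 210): 01111101
Gen 11 (rule 161): 00111010
Gen 12 (rule 225): 10011100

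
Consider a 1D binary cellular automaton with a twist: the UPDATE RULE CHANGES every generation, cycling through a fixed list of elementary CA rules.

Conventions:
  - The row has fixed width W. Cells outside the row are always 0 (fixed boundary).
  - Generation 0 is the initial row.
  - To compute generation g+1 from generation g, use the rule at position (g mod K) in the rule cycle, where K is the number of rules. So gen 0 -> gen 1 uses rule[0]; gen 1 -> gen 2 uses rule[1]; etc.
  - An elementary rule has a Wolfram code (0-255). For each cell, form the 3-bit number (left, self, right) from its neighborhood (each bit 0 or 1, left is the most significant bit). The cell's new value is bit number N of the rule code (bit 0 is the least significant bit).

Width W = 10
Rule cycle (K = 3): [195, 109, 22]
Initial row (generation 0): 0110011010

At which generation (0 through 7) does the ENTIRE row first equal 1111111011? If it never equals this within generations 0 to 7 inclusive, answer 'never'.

Gen 0: 0110011010
Gen 1 (rule 195): 1010101000
Gen 2 (rule 109): 1111111011
Gen 3 (rule 22): 0000000000
Gen 4 (rule 195): 1111111111
Gen 5 (rule 109): 1000000001
Gen 6 (rule 22): 1100000011
Gen 7 (rule 195): 0101111101

Answer: 2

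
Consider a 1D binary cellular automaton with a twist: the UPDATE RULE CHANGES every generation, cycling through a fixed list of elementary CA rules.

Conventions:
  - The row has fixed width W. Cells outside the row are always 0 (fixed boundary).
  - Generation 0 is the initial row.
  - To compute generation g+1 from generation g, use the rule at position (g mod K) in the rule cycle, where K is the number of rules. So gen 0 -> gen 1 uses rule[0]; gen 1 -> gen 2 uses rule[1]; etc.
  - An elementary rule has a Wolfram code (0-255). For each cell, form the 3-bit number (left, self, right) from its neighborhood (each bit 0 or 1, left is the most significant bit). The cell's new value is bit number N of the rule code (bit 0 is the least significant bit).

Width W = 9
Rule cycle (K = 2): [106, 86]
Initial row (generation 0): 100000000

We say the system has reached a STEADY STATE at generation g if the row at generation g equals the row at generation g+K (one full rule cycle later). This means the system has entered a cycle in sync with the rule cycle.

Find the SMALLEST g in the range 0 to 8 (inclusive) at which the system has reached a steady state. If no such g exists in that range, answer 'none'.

Gen 0: 100000000
Gen 1 (rule 106): 000000000
Gen 2 (rule 86): 000000000
Gen 3 (rule 106): 000000000
Gen 4 (rule 86): 000000000
Gen 5 (rule 106): 000000000
Gen 6 (rule 86): 000000000
Gen 7 (rule 106): 000000000
Gen 8 (rule 86): 000000000
Gen 9 (rule 106): 000000000
Gen 10 (rule 86): 000000000

Answer: 1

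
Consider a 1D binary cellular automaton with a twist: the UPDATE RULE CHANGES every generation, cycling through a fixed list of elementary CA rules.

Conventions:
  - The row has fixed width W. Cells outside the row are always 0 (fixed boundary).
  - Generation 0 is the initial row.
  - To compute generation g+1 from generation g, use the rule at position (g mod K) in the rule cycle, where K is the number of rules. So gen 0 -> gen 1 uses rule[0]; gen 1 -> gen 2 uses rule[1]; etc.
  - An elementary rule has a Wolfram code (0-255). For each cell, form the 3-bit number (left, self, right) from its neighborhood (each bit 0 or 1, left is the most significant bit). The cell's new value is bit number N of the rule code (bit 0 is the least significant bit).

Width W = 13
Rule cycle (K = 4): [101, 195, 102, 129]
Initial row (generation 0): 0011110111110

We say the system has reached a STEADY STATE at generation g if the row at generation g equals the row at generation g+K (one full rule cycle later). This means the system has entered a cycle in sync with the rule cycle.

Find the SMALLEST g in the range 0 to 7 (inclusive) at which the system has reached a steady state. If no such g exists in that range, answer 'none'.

Answer: none

Derivation:
Gen 0: 0011110111110
Gen 1 (rule 101): 1000011000010
Gen 2 (rule 195): 0011101011100
Gen 3 (rule 102): 0100111100100
Gen 4 (rule 129): 0000011000001
Gen 5 (rule 101): 1111001011101
Gen 6 (rule 195): 0111010001100
Gen 7 (rule 102): 1001110010100
Gen 8 (rule 129): 0000100000001
Gen 9 (rule 101): 1110101111101
Gen 10 (rule 195): 0110000111100
Gen 11 (rule 102): 1010001000100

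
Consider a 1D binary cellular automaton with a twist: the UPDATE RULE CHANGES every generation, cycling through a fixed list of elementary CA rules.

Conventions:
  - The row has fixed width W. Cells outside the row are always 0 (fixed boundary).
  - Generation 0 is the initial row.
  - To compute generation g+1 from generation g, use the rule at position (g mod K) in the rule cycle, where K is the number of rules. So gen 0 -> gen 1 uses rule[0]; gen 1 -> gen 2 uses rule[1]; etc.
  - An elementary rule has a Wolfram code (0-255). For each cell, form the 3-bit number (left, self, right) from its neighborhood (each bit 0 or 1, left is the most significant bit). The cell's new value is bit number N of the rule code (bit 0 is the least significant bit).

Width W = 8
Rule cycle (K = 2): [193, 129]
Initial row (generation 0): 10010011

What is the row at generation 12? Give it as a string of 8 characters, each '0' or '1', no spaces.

Gen 0: 10010011
Gen 1 (rule 193): 00000001
Gen 2 (rule 129): 11111100
Gen 3 (rule 193): 01111101
Gen 4 (rule 129): 00111000
Gen 5 (rule 193): 10011011
Gen 6 (rule 129): 00000000
Gen 7 (rule 193): 11111111
Gen 8 (rule 129): 01111110
Gen 9 (rule 193): 00111110
Gen 10 (rule 129): 10011100
Gen 11 (rule 193): 00001101
Gen 12 (rule 129): 11100000

Answer: 11100000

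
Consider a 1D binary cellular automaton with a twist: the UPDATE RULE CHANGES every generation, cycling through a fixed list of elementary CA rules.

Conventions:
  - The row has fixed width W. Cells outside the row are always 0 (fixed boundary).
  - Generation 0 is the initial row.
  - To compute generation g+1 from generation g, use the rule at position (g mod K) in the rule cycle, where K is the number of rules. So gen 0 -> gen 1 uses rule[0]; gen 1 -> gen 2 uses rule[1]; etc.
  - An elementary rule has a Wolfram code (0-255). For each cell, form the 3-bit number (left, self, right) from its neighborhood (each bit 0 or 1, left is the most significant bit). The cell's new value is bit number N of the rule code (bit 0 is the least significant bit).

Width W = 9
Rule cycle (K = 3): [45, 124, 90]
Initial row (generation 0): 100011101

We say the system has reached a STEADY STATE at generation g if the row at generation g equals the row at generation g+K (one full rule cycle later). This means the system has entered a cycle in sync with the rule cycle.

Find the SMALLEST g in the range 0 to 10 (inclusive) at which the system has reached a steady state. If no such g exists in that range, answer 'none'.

Gen 0: 100011101
Gen 1 (rule 45): 101010011
Gen 2 (rule 124): 111111011
Gen 3 (rule 90): 100001011
Gen 4 (rule 45): 101101110
Gen 5 (rule 124): 111111011
Gen 6 (rule 90): 100001011
Gen 7 (rule 45): 101101110
Gen 8 (rule 124): 111111011
Gen 9 (rule 90): 100001011
Gen 10 (rule 45): 101101110
Gen 11 (rule 124): 111111011
Gen 12 (rule 90): 100001011
Gen 13 (rule 45): 101101110

Answer: 2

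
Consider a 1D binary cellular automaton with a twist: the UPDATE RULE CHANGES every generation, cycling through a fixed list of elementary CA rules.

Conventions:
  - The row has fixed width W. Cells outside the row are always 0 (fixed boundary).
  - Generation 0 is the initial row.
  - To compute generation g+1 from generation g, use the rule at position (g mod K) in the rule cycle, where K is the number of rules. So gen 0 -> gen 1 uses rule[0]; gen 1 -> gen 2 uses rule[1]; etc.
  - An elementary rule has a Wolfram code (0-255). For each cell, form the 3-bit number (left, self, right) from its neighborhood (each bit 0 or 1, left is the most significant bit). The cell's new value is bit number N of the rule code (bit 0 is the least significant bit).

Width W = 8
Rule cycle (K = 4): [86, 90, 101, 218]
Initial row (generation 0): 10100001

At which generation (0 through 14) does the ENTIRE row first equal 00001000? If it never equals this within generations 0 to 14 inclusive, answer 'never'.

Gen 0: 10100001
Gen 1 (rule 86): 10110011
Gen 2 (rule 90): 00111111
Gen 3 (rule 101): 10000001
Gen 4 (rule 218): 01000010
Gen 5 (rule 86): 11100111
Gen 6 (rule 90): 10111101
Gen 7 (rule 101): 11000111
Gen 8 (rule 218): 11101111
Gen 9 (rule 86): 00100001
Gen 10 (rule 90): 01010010
Gen 11 (rule 101): 01110010
Gen 12 (rule 218): 11111101
Gen 13 (rule 86): 00000101
Gen 14 (rule 90): 00001000

Answer: 14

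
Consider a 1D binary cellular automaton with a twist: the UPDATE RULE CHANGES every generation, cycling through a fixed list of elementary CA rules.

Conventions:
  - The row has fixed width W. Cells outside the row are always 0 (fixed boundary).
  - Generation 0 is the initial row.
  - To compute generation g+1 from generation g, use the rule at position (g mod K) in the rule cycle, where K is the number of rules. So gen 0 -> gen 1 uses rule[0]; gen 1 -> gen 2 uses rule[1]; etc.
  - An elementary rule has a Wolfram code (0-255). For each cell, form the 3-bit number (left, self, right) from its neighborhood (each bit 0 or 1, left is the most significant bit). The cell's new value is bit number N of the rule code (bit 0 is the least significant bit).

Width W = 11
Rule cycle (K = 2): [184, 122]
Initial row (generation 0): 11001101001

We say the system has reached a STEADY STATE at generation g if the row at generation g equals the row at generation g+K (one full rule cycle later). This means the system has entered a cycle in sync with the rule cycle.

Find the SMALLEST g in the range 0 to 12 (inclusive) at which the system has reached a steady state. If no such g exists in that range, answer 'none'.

Answer: 2

Derivation:
Gen 0: 11001101001
Gen 1 (rule 184): 10101010100
Gen 2 (rule 122): 01010101010
Gen 3 (rule 184): 00101010101
Gen 4 (rule 122): 01010101010
Gen 5 (rule 184): 00101010101
Gen 6 (rule 122): 01010101010
Gen 7 (rule 184): 00101010101
Gen 8 (rule 122): 01010101010
Gen 9 (rule 184): 00101010101
Gen 10 (rule 122): 01010101010
Gen 11 (rule 184): 00101010101
Gen 12 (rule 122): 01010101010
Gen 13 (rule 184): 00101010101
Gen 14 (rule 122): 01010101010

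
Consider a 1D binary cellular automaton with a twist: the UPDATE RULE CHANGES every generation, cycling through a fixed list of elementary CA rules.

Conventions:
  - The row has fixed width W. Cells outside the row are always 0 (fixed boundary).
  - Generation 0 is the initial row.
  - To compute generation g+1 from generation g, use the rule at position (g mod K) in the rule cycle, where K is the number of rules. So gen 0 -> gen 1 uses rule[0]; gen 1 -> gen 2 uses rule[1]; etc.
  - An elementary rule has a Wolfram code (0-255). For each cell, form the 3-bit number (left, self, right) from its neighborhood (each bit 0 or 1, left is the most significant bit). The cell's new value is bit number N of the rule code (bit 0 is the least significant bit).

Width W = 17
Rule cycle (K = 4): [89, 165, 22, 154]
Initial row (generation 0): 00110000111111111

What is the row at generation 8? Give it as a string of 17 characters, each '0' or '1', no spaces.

Gen 0: 00110000111111111
Gen 1 (rule 89): 10111110100000001
Gen 2 (rule 165): 11011101101111101
Gen 3 (rule 22): 00000000000000001
Gen 4 (rule 154): 00000000000000010
Gen 5 (rule 89): 11111111111111001
Gen 6 (rule 165): 01111111111110001
Gen 7 (rule 22): 10000000000001011
Gen 8 (rule 154): 01000000000010010

Answer: 01000000000010010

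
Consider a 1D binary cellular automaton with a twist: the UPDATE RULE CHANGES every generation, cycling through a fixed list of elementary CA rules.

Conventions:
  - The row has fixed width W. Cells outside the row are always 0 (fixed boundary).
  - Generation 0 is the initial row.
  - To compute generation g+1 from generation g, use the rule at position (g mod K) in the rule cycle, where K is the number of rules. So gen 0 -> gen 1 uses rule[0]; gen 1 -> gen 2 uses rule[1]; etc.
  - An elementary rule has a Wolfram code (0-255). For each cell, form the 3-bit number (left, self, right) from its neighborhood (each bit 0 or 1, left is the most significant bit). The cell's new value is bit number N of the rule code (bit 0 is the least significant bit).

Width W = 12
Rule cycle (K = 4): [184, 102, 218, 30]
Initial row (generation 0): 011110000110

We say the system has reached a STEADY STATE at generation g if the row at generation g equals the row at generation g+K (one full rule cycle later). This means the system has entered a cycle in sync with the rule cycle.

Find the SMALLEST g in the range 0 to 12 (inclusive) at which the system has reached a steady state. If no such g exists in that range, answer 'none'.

Answer: none

Derivation:
Gen 0: 011110000110
Gen 1 (rule 184): 011101000101
Gen 2 (rule 102): 100111001111
Gen 3 (rule 218): 011111111111
Gen 4 (rule 30): 110000000000
Gen 5 (rule 184): 101000000000
Gen 6 (rule 102): 111000000000
Gen 7 (rule 218): 111100000000
Gen 8 (rule 30): 100010000000
Gen 9 (rule 184): 010001000000
Gen 10 (rule 102): 110011000000
Gen 11 (rule 218): 111111100000
Gen 12 (rule 30): 100000010000
Gen 13 (rule 184): 010000001000
Gen 14 (rule 102): 110000011000
Gen 15 (rule 218): 111000111100
Gen 16 (rule 30): 100101100010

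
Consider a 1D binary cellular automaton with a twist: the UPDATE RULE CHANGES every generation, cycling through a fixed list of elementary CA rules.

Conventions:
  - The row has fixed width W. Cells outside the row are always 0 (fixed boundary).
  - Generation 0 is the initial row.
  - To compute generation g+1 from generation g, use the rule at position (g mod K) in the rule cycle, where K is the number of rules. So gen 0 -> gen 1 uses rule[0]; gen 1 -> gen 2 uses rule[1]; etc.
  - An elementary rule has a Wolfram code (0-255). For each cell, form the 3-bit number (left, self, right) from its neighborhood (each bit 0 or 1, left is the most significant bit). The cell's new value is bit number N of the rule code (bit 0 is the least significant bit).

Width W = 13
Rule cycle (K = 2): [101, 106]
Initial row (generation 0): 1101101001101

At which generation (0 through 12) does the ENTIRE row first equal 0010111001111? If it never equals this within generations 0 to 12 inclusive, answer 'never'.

Gen 0: 1101101001101
Gen 1 (rule 101): 0110111000111
Gen 2 (rule 106): 1111101001101
Gen 3 (rule 101): 0000111000111
Gen 4 (rule 106): 0001101001101
Gen 5 (rule 101): 1100111000111
Gen 6 (rule 106): 1101101001101
Gen 7 (rule 101): 0110111000111
Gen 8 (rule 106): 1111101001101
Gen 9 (rule 101): 0000111000111
Gen 10 (rule 106): 0001101001101
Gen 11 (rule 101): 1100111000111
Gen 12 (rule 106): 1101101001101

Answer: never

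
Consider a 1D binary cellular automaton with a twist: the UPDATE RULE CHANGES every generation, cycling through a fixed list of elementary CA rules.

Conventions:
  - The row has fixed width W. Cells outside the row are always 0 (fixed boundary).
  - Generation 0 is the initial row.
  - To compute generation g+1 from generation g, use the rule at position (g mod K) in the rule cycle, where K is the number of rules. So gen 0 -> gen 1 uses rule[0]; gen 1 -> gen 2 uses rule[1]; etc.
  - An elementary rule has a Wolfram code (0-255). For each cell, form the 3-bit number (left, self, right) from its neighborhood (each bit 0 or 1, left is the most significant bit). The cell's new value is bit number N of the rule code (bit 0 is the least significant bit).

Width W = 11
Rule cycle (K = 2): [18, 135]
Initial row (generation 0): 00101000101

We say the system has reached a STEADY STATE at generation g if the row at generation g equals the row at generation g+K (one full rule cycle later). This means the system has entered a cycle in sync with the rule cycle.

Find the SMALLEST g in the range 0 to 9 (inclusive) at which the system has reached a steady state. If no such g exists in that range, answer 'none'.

Answer: 3

Derivation:
Gen 0: 00101000101
Gen 1 (rule 18): 01000101000
Gen 2 (rule 135): 11011101011
Gen 3 (rule 18): 00000000000
Gen 4 (rule 135): 11111111111
Gen 5 (rule 18): 00000000000
Gen 6 (rule 135): 11111111111
Gen 7 (rule 18): 00000000000
Gen 8 (rule 135): 11111111111
Gen 9 (rule 18): 00000000000
Gen 10 (rule 135): 11111111111
Gen 11 (rule 18): 00000000000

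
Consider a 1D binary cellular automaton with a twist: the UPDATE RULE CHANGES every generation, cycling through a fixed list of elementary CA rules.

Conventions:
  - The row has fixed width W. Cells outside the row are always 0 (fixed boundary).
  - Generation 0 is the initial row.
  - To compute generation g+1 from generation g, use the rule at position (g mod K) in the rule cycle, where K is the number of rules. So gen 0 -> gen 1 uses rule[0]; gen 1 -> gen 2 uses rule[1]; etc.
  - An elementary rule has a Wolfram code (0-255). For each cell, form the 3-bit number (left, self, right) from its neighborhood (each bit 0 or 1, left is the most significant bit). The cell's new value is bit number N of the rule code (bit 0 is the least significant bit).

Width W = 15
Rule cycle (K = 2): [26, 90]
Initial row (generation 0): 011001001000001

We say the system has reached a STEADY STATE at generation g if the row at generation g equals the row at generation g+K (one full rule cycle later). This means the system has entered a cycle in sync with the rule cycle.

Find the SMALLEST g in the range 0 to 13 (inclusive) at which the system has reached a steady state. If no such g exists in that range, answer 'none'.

Gen 0: 011001001000001
Gen 1 (rule 26): 110110110100010
Gen 2 (rule 90): 110110110010101
Gen 3 (rule 26): 100100101100000
Gen 4 (rule 90): 011011001110000
Gen 5 (rule 26): 110010111001000
Gen 6 (rule 90): 111100101110100
Gen 7 (rule 26): 100011001000010
Gen 8 (rule 90): 010111110100101
Gen 9 (rule 26): 100100000011000
Gen 10 (rule 90): 011010000111100
Gen 11 (rule 26): 110001001100010
Gen 12 (rule 90): 111010111110101
Gen 13 (rule 26): 100000100000000
Gen 14 (rule 90): 010001010000000
Gen 15 (rule 26): 101010001000000

Answer: none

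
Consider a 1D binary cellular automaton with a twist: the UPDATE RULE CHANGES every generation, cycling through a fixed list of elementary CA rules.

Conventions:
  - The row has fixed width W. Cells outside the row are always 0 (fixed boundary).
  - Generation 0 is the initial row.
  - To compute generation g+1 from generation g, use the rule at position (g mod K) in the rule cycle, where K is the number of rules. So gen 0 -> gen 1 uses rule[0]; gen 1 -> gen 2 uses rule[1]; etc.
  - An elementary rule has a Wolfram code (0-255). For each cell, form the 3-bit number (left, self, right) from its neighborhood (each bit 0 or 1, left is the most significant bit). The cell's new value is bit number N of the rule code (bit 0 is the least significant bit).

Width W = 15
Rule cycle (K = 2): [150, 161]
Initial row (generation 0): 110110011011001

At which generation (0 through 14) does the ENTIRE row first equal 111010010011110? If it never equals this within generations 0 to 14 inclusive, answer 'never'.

Gen 0: 110110011011001
Gen 1 (rule 150): 000001100000111
Gen 2 (rule 161): 111100001110010
Gen 3 (rule 150): 011010010101111
Gen 4 (rule 161): 000100001010110
Gen 5 (rule 150): 001110011010001
Gen 6 (rule 161): 100100000100100
Gen 7 (rule 150): 111110001111110
Gen 8 (rule 161): 011100100111100
Gen 9 (rule 150): 101011111011010
Gen 10 (rule 161): 010101110100100
Gen 11 (rule 150): 110100100111110
Gen 12 (rule 161): 001000000011100
Gen 13 (rule 150): 011100000101010
Gen 14 (rule 161): 001001110010100

Answer: never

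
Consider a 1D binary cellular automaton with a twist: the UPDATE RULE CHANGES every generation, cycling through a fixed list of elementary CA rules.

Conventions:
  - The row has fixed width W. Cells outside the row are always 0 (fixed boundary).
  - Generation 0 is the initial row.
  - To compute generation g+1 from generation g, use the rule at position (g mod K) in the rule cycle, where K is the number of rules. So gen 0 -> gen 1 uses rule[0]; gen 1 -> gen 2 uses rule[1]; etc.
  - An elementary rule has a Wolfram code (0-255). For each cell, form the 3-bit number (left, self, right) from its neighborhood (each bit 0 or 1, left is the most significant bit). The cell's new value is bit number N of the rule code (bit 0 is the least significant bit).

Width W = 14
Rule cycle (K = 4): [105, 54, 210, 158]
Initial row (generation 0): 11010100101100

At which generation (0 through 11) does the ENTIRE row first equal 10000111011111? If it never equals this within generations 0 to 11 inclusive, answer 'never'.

Answer: 6

Derivation:
Gen 0: 11010100101100
Gen 1 (rule 105): 11101000011101
Gen 2 (rule 54): 00011100100011
Gen 3 (rule 210): 00101111010101
Gen 4 (rule 158): 01101110010101
Gen 5 (rule 105): 01111010001010
Gen 6 (rule 54): 10000111011111
Gen 7 (rule 210): 01001011001111
Gen 8 (rule 158): 11111010111110
Gen 9 (rule 105): 10001101100010
Gen 10 (rule 54): 11010010010111
Gen 11 (rule 210): 01001101100011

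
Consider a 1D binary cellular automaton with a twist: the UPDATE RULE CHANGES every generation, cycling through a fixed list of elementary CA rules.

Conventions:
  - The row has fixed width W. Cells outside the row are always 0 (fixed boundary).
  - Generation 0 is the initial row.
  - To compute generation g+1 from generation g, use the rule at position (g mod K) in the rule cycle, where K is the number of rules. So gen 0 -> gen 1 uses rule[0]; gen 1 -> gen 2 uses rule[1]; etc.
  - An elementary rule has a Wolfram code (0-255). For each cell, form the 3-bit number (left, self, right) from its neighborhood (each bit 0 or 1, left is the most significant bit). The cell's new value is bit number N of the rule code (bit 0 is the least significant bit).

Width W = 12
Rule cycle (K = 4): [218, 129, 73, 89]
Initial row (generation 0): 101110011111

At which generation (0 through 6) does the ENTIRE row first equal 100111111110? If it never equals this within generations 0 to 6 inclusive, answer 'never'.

Gen 0: 101110011111
Gen 1 (rule 218): 001111111111
Gen 2 (rule 129): 100111111110
Gen 3 (rule 73): 000100000010
Gen 4 (rule 89): 110011111001
Gen 5 (rule 218): 111111111110
Gen 6 (rule 129): 011111111100

Answer: 2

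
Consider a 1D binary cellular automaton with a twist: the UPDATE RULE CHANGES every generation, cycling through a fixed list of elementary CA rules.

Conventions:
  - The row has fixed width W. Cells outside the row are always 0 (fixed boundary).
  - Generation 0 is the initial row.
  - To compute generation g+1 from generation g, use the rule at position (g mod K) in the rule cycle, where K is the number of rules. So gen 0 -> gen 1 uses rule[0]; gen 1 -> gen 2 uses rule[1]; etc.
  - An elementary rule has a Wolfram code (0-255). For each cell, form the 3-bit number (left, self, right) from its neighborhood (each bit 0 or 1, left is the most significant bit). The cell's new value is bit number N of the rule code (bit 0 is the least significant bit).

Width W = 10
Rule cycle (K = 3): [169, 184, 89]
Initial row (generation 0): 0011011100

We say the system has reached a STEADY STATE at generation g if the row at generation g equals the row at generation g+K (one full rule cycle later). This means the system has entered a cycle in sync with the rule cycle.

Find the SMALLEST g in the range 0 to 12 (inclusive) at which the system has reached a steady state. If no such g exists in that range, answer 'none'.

Answer: none

Derivation:
Gen 0: 0011011100
Gen 1 (rule 169): 1010111001
Gen 2 (rule 184): 0101110100
Gen 3 (rule 89): 0001010011
Gen 4 (rule 169): 1100100010
Gen 5 (rule 184): 1010010001
Gen 6 (rule 89): 0001001100
Gen 7 (rule 169): 1100001001
Gen 8 (rule 184): 1010000100
Gen 9 (rule 89): 0001110011
Gen 10 (rule 169): 1101100010
Gen 11 (rule 184): 1011010001
Gen 12 (rule 89): 0011001100
Gen 13 (rule 169): 1010001001
Gen 14 (rule 184): 0101000100
Gen 15 (rule 89): 0000110011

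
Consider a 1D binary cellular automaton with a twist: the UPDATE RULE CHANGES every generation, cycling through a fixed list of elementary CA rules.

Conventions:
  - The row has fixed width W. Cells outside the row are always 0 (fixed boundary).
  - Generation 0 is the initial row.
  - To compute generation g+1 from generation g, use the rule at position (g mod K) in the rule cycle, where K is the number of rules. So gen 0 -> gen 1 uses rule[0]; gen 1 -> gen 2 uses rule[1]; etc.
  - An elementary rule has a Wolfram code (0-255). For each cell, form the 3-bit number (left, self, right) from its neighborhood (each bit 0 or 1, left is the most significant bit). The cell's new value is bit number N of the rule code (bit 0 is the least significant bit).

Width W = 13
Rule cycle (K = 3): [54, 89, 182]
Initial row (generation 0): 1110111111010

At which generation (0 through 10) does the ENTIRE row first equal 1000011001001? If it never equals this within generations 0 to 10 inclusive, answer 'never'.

Gen 0: 1110111111010
Gen 1 (rule 54): 0001000000111
Gen 2 (rule 89): 1100111110101
Gen 3 (rule 182): 0011011101111
Gen 4 (rule 54): 0100100010000
Gen 5 (rule 89): 0010011001111
Gen 6 (rule 182): 0111100110110
Gen 7 (rule 54): 1000011001001
Gen 8 (rule 89): 0111011100100
Gen 9 (rule 182): 1010101011110
Gen 10 (rule 54): 1111111100001

Answer: 7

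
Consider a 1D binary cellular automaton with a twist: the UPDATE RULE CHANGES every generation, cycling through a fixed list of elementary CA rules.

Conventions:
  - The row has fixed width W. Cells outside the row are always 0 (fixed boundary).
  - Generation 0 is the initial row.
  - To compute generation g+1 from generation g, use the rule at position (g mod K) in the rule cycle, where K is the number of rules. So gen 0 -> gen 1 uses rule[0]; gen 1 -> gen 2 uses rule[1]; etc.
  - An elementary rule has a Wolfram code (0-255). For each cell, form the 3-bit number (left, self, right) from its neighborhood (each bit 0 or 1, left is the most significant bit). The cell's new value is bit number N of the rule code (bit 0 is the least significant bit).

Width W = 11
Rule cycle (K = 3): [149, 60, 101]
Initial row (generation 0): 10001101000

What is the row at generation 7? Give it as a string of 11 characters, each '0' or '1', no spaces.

Gen 0: 10001101000
Gen 1 (rule 149): 11100001111
Gen 2 (rule 60): 10010001000
Gen 3 (rule 101): 10010101011
Gen 4 (rule 149): 11010101000
Gen 5 (rule 60): 10111111100
Gen 6 (rule 101): 11000000101
Gen 7 (rule 149): 00111110101

Answer: 00111110101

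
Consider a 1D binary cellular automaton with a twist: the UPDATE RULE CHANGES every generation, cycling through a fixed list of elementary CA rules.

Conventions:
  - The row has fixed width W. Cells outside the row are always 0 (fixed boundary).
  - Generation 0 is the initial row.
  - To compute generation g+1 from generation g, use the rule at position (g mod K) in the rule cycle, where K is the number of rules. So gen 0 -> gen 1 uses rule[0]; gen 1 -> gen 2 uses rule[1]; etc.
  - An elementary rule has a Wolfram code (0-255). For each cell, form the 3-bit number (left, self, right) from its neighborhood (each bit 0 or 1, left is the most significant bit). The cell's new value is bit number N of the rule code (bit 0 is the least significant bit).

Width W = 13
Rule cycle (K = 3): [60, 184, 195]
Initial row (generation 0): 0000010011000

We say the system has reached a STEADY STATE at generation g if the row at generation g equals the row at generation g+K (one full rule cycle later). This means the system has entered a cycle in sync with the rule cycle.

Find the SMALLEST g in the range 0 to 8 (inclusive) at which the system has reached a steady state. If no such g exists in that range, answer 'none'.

Answer: none

Derivation:
Gen 0: 0000010011000
Gen 1 (rule 60): 0000011010100
Gen 2 (rule 184): 0000010101010
Gen 3 (rule 195): 1111100000000
Gen 4 (rule 60): 1000010000000
Gen 5 (rule 184): 0100001000000
Gen 6 (rule 195): 1001110011111
Gen 7 (rule 60): 1101001010000
Gen 8 (rule 184): 1010100101000
Gen 9 (rule 195): 0000001000011
Gen 10 (rule 60): 0000001100010
Gen 11 (rule 184): 0000001010001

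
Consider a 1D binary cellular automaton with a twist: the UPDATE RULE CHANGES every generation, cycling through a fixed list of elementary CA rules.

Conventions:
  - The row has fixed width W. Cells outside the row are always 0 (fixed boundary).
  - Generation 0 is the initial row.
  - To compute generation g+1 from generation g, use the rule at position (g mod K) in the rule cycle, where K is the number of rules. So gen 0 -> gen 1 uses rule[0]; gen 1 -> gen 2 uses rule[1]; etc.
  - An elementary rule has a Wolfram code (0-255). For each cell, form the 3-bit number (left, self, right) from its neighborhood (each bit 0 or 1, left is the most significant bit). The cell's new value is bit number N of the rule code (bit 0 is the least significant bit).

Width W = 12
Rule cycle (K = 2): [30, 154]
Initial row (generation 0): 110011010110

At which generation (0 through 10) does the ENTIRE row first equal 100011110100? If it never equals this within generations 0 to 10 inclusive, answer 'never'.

Answer: never

Derivation:
Gen 0: 110011010110
Gen 1 (rule 30): 101110010101
Gen 2 (rule 154): 001101100000
Gen 3 (rule 30): 011001010000
Gen 4 (rule 154): 110110001000
Gen 5 (rule 30): 100101011100
Gen 6 (rule 154): 011000011010
Gen 7 (rule 30): 110100110011
Gen 8 (rule 154): 100011101110
Gen 9 (rule 30): 110110001001
Gen 10 (rule 154): 100101010110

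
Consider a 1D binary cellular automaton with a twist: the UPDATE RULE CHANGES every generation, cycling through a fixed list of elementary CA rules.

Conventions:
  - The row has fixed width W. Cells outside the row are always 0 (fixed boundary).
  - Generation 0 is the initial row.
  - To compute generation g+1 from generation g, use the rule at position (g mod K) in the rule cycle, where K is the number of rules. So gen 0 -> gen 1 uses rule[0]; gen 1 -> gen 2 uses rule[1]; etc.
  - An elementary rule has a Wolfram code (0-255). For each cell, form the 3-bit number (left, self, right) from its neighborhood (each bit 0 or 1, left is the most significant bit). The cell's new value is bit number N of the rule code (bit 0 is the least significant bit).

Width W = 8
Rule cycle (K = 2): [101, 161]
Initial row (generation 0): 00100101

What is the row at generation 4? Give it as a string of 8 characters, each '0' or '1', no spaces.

Gen 0: 00100101
Gen 1 (rule 101): 10100111
Gen 2 (rule 161): 01000010
Gen 3 (rule 101): 01011010
Gen 4 (rule 161): 00100100

Answer: 00100100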